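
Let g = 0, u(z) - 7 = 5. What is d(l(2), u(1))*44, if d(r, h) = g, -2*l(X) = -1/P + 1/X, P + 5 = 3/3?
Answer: 0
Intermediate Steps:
P = -4 (P = -5 + 3/3 = -5 + 3*(⅓) = -5 + 1 = -4)
u(z) = 12 (u(z) = 7 + 5 = 12)
l(X) = -⅛ - 1/(2*X) (l(X) = -(-1/(-4) + 1/X)/2 = -(-1*(-¼) + 1/X)/2 = -(¼ + 1/X)/2 = -⅛ - 1/(2*X))
d(r, h) = 0
d(l(2), u(1))*44 = 0*44 = 0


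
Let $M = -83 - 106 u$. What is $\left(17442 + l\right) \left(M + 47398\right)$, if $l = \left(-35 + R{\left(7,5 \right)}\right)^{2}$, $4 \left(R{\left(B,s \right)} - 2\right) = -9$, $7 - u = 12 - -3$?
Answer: $\frac{14398473339}{16} \approx 8.999 \cdot 10^{8}$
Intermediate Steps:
$u = -8$ ($u = 7 - \left(12 - -3\right) = 7 - \left(12 + 3\right) = 7 - 15 = -8$)
$R{\left(B,s \right)} = - \frac{1}{4}$ ($R{\left(B,s \right)} = 2 + \frac{1}{4} \left(-9\right) = 2 - \frac{9}{4} = - \frac{1}{4}$)
$l = \frac{19881}{16}$ ($l = \left(-35 - \frac{1}{4}\right)^{2} = \left(- \frac{141}{4}\right)^{2} = \frac{19881}{16} \approx 1242.6$)
$M = 765$ ($M = -83 - -848 = -83 + 848 = 765$)
$\left(17442 + l\right) \left(M + 47398\right) = \left(17442 + \frac{19881}{16}\right) \left(765 + 47398\right) = \frac{298953}{16} \cdot 48163 = \frac{14398473339}{16}$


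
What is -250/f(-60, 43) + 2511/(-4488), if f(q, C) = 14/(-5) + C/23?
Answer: 42920441/160072 ≈ 268.13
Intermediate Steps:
f(q, C) = -14/5 + C/23 (f(q, C) = 14*(-⅕) + C*(1/23) = -14/5 + C/23)
-250/f(-60, 43) + 2511/(-4488) = -250/(-14/5 + (1/23)*43) + 2511/(-4488) = -250/(-14/5 + 43/23) + 2511*(-1/4488) = -250/(-107/115) - 837/1496 = -250*(-115/107) - 837/1496 = 28750/107 - 837/1496 = 42920441/160072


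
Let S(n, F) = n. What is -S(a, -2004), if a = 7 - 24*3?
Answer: 65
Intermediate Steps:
a = -65 (a = 7 - 72 = -65)
-S(a, -2004) = -1*(-65) = 65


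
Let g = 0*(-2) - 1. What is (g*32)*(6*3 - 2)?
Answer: -512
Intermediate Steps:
g = -1 (g = 0 - 1 = -1)
(g*32)*(6*3 - 2) = (-1*32)*(6*3 - 2) = -32*(18 - 2) = -32*16 = -512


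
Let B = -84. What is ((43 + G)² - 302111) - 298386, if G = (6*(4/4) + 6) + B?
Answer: -599656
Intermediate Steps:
G = -72 (G = (6*(4/4) + 6) - 84 = (6*(4*(¼)) + 6) - 84 = (6*1 + 6) - 84 = (6 + 6) - 84 = 12 - 84 = -72)
((43 + G)² - 302111) - 298386 = ((43 - 72)² - 302111) - 298386 = ((-29)² - 302111) - 298386 = (841 - 302111) - 298386 = -301270 - 298386 = -599656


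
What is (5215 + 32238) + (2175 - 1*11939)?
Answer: 27689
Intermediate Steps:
(5215 + 32238) + (2175 - 1*11939) = 37453 + (2175 - 11939) = 37453 - 9764 = 27689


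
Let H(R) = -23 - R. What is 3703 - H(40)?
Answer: 3766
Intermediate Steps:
3703 - H(40) = 3703 - (-23 - 1*40) = 3703 - (-23 - 40) = 3703 - 1*(-63) = 3703 + 63 = 3766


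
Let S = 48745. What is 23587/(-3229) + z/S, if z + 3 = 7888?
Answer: -224857530/31479521 ≈ -7.1430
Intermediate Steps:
z = 7885 (z = -3 + 7888 = 7885)
23587/(-3229) + z/S = 23587/(-3229) + 7885/48745 = 23587*(-1/3229) + 7885*(1/48745) = -23587/3229 + 1577/9749 = -224857530/31479521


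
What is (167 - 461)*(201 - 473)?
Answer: 79968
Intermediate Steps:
(167 - 461)*(201 - 473) = -294*(-272) = 79968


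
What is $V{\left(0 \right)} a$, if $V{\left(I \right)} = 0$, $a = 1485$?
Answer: $0$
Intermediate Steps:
$V{\left(0 \right)} a = 0 \cdot 1485 = 0$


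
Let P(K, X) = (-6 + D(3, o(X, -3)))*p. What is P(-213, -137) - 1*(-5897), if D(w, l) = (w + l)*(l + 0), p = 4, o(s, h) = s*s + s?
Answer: 1388835153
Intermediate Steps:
o(s, h) = s + s**2 (o(s, h) = s**2 + s = s + s**2)
D(w, l) = l*(l + w) (D(w, l) = (l + w)*l = l*(l + w))
P(K, X) = -24 + 4*X*(1 + X)*(3 + X*(1 + X)) (P(K, X) = (-6 + (X*(1 + X))*(X*(1 + X) + 3))*4 = (-6 + (X*(1 + X))*(3 + X*(1 + X)))*4 = (-6 + X*(1 + X)*(3 + X*(1 + X)))*4 = -24 + 4*X*(1 + X)*(3 + X*(1 + X)))
P(-213, -137) - 1*(-5897) = (-24 + 4*(-137)*(1 - 137)*(3 - 137*(1 - 137))) - 1*(-5897) = (-24 + 4*(-137)*(-136)*(3 - 137*(-136))) + 5897 = (-24 + 4*(-137)*(-136)*(3 + 18632)) + 5897 = (-24 + 4*(-137)*(-136)*18635) + 5897 = (-24 + 1388829280) + 5897 = 1388829256 + 5897 = 1388835153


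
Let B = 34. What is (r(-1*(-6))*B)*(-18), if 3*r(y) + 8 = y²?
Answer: -5712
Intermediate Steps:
r(y) = -8/3 + y²/3
(r(-1*(-6))*B)*(-18) = ((-8/3 + (-1*(-6))²/3)*34)*(-18) = ((-8/3 + (⅓)*6²)*34)*(-18) = ((-8/3 + (⅓)*36)*34)*(-18) = ((-8/3 + 12)*34)*(-18) = ((28/3)*34)*(-18) = (952/3)*(-18) = -5712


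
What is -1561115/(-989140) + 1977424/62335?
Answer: 2997461721/90011740 ≈ 33.301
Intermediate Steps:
-1561115/(-989140) + 1977424/62335 = -1561115*(-1/989140) + 1977424*(1/62335) = 2279/1444 + 1977424/62335 = 2997461721/90011740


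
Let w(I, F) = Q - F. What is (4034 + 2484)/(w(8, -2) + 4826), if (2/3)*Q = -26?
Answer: 6518/4789 ≈ 1.3610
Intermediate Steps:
Q = -39 (Q = (3/2)*(-26) = -39)
w(I, F) = -39 - F
(4034 + 2484)/(w(8, -2) + 4826) = (4034 + 2484)/((-39 - 1*(-2)) + 4826) = 6518/((-39 + 2) + 4826) = 6518/(-37 + 4826) = 6518/4789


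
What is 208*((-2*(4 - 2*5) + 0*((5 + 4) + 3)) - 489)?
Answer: -99216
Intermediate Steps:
208*((-2*(4 - 2*5) + 0*((5 + 4) + 3)) - 489) = 208*((-2*(4 - 10) + 0*(9 + 3)) - 489) = 208*((-2*(-6) + 0*12) - 489) = 208*((12 + 0) - 489) = 208*(12 - 489) = 208*(-477) = -99216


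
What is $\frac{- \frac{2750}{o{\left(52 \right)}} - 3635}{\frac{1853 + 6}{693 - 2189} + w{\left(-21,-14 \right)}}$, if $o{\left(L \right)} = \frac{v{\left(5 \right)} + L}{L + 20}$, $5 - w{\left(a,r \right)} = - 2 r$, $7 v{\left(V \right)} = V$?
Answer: $\frac{41212760}{135177} \approx 304.88$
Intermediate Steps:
$v{\left(V \right)} = \frac{V}{7}$
$w{\left(a,r \right)} = 5 + 2 r$ ($w{\left(a,r \right)} = 5 - - 2 r = 5 + 2 r$)
$o{\left(L \right)} = \frac{\frac{5}{7} + L}{20 + L}$ ($o{\left(L \right)} = \frac{\frac{1}{7} \cdot 5 + L}{L + 20} = \frac{\frac{5}{7} + L}{20 + L}$)
$\frac{- \frac{2750}{o{\left(52 \right)}} - 3635}{\frac{1853 + 6}{693 - 2189} + w{\left(-21,-14 \right)}} = \frac{- \frac{2750}{\frac{1}{20 + 52} \left(\frac{5}{7} + 52\right)} - 3635}{\frac{1853 + 6}{693 - 2189} + \left(5 + 2 \left(-14\right)\right)} = \frac{- \frac{2750}{\frac{1}{72} \cdot \frac{369}{7}} - 3635}{\frac{1859}{-1496} + \left(5 - 28\right)} = \frac{- \frac{2750}{\frac{1}{72} \cdot \frac{369}{7}} - 3635}{1859 \left(- \frac{1}{1496}\right) - 23} = \frac{- \frac{2750}{\frac{41}{56}} - 3635}{- \frac{169}{136} - 23} = \frac{\left(-2750\right) \frac{56}{41} - 3635}{- \frac{3297}{136}} = \left(- \frac{154000}{41} - 3635\right) \left(- \frac{136}{3297}\right) = \left(- \frac{303035}{41}\right) \left(- \frac{136}{3297}\right) = \frac{41212760}{135177}$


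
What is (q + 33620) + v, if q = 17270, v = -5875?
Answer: 45015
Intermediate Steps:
(q + 33620) + v = (17270 + 33620) - 5875 = 50890 - 5875 = 45015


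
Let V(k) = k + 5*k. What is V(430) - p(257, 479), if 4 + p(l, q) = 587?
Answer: 1997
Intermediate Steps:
V(k) = 6*k
p(l, q) = 583 (p(l, q) = -4 + 587 = 583)
V(430) - p(257, 479) = 6*430 - 1*583 = 2580 - 583 = 1997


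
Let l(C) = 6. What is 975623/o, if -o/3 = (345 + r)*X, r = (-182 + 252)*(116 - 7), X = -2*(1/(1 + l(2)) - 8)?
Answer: -56441/21750 ≈ -2.5950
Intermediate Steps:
X = 110/7 (X = -2*(1/(1 + 6) - 8) = -2*(1/7 - 8) = -2*(⅐ - 8) = -2*(-55/7) = 110/7 ≈ 15.714)
r = 7630 (r = 70*109 = 7630)
o = -2631750/7 (o = -3*(345 + 7630)*110/7 = -23925*110/7 = -3*877250/7 = -2631750/7 ≈ -3.7596e+5)
975623/o = 975623/(-2631750/7) = 975623*(-7/2631750) = -56441/21750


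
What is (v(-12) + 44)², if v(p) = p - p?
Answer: 1936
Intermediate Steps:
v(p) = 0
(v(-12) + 44)² = (0 + 44)² = 44² = 1936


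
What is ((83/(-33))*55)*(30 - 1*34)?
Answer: 1660/3 ≈ 553.33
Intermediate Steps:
((83/(-33))*55)*(30 - 1*34) = ((83*(-1/33))*55)*(30 - 34) = -83/33*55*(-4) = -415/3*(-4) = 1660/3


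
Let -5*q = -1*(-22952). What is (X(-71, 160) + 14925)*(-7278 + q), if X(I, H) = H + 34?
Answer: -897191698/5 ≈ -1.7944e+8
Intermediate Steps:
q = -22952/5 (q = -(-1)*(-22952)/5 = -⅕*22952 = -22952/5 ≈ -4590.4)
X(I, H) = 34 + H
(X(-71, 160) + 14925)*(-7278 + q) = ((34 + 160) + 14925)*(-7278 - 22952/5) = (194 + 14925)*(-59342/5) = 15119*(-59342/5) = -897191698/5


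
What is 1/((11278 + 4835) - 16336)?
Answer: -1/223 ≈ -0.0044843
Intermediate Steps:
1/((11278 + 4835) - 16336) = 1/(16113 - 16336) = 1/(-223) = -1/223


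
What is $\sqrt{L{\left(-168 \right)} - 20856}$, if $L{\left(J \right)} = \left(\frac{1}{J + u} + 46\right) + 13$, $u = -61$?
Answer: $\frac{i \sqrt{1090615706}}{229} \approx 144.21 i$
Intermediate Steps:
$L{\left(J \right)} = 59 + \frac{1}{-61 + J}$ ($L{\left(J \right)} = \left(\frac{1}{J - 61} + 46\right) + 13 = \left(\frac{1}{-61 + J} + 46\right) + 13 = \left(46 + \frac{1}{-61 + J}\right) + 13 = 59 + \frac{1}{-61 + J}$)
$\sqrt{L{\left(-168 \right)} - 20856} = \sqrt{\frac{-3598 + 59 \left(-168\right)}{-61 - 168} - 20856} = \sqrt{\frac{-3598 - 9912}{-229} - 20856} = \sqrt{\left(- \frac{1}{229}\right) \left(-13510\right) - 20856} = \sqrt{\frac{13510}{229} - 20856} = \sqrt{- \frac{4762514}{229}} = \frac{i \sqrt{1090615706}}{229}$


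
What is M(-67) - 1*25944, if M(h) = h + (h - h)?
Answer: -26011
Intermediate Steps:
M(h) = h (M(h) = h + 0 = h)
M(-67) - 1*25944 = -67 - 1*25944 = -67 - 25944 = -26011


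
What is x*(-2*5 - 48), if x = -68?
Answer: 3944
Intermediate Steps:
x*(-2*5 - 48) = -68*(-2*5 - 48) = -68*(-10 - 48) = -68*(-58) = 3944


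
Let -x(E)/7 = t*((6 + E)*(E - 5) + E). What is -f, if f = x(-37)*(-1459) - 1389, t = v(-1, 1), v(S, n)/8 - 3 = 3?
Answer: -620131971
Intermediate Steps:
v(S, n) = 48 (v(S, n) = 24 + 8*3 = 24 + 24 = 48)
t = 48
x(E) = -336*E - 336*(-5 + E)*(6 + E) (x(E) = -336*((6 + E)*(E - 5) + E) = -336*((6 + E)*(-5 + E) + E) = -336*((-5 + E)*(6 + E) + E) = -336*(E + (-5 + E)*(6 + E)) = -7*(48*E + 48*(-5 + E)*(6 + E)) = -336*E - 336*(-5 + E)*(6 + E))
f = 620131971 (f = (10080 - 672*(-37) - 336*(-37)²)*(-1459) - 1389 = (10080 + 24864 - 336*1369)*(-1459) - 1389 = (10080 + 24864 - 459984)*(-1459) - 1389 = -425040*(-1459) - 1389 = 620133360 - 1389 = 620131971)
-f = -1*620131971 = -620131971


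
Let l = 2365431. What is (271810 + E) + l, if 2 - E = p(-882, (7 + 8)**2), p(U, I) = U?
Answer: 2638125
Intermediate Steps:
E = 884 (E = 2 - 1*(-882) = 2 + 882 = 884)
(271810 + E) + l = (271810 + 884) + 2365431 = 272694 + 2365431 = 2638125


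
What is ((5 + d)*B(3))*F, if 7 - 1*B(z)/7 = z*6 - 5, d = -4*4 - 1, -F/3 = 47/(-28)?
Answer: 2538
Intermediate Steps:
F = 141/28 (F = -141/(-28) = -141*(-1)/28 = -3*(-47/28) = 141/28 ≈ 5.0357)
d = -17 (d = -16 - 1 = -17)
B(z) = 84 - 42*z (B(z) = 49 - 7*(z*6 - 5) = 49 - 7*(6*z - 5) = 49 - 7*(-5 + 6*z) = 49 + (35 - 42*z) = 84 - 42*z)
((5 + d)*B(3))*F = ((5 - 17)*(84 - 42*3))*(141/28) = -12*(84 - 126)*(141/28) = -12*(-42)*(141/28) = 504*(141/28) = 2538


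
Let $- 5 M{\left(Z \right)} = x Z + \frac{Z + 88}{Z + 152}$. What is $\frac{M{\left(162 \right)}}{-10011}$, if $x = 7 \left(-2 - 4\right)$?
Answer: $- \frac{1068103}{7858635} \approx -0.13591$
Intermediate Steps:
$x = -42$ ($x = 7 \left(-6\right) = -42$)
$M{\left(Z \right)} = \frac{42 Z}{5} - \frac{88 + Z}{5 \left(152 + Z\right)}$ ($M{\left(Z \right)} = - \frac{- 42 Z + \frac{Z + 88}{Z + 152}}{5} = - \frac{- 42 Z + \frac{88 + Z}{152 + Z}}{5} = \frac{42 Z}{5} - \frac{88 + Z}{5 \left(152 + Z\right)}$)
$\frac{M{\left(162 \right)}}{-10011} = \frac{\frac{1}{5} \frac{1}{152 + 162} \left(-88 + 42 \cdot 162^{2} + 6383 \cdot 162\right)}{-10011} = \frac{-88 + 42 \cdot 26244 + 1034046}{5 \cdot 314} \left(- \frac{1}{10011}\right) = \frac{1}{5} \cdot \frac{1}{314} \left(-88 + 1102248 + 1034046\right) \left(- \frac{1}{10011}\right) = \frac{1}{5} \cdot \frac{1}{314} \cdot 2136206 \left(- \frac{1}{10011}\right) = \frac{1068103}{785} \left(- \frac{1}{10011}\right) = - \frac{1068103}{7858635}$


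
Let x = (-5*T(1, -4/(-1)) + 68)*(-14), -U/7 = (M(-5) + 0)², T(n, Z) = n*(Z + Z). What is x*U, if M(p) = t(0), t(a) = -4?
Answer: 43904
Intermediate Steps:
T(n, Z) = 2*Z*n (T(n, Z) = n*(2*Z) = 2*Z*n)
M(p) = -4
U = -112 (U = -7*(-4 + 0)² = -7*(-4)² = -7*16 = -112)
x = -392 (x = (-10*(-4/(-1)) + 68)*(-14) = (-10*(-4*(-1)) + 68)*(-14) = (-10*4 + 68)*(-14) = (-5*8 + 68)*(-14) = (-40 + 68)*(-14) = 28*(-14) = -392)
x*U = -392*(-112) = 43904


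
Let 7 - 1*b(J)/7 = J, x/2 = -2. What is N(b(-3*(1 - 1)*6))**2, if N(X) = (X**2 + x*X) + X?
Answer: 5080516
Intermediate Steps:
x = -4 (x = 2*(-2) = -4)
b(J) = 49 - 7*J
N(X) = X**2 - 3*X (N(X) = (X**2 - 4*X) + X = X**2 - 3*X)
N(b(-3*(1 - 1)*6))**2 = ((49 - 7*(-3*(1 - 1))*6)*(-3 + (49 - 7*(-3*(1 - 1))*6)))**2 = ((49 - 7*(-3*0)*6)*(-3 + (49 - 7*(-3*0)*6)))**2 = ((49 - 0*6)*(-3 + (49 - 0*6)))**2 = ((49 - 7*0)*(-3 + (49 - 7*0)))**2 = ((49 + 0)*(-3 + (49 + 0)))**2 = (49*(-3 + 49))**2 = (49*46)**2 = 2254**2 = 5080516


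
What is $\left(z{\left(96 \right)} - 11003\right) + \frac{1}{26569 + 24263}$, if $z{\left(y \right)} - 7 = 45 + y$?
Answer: $- \frac{551781359}{50832} \approx -10855.0$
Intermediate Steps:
$z{\left(y \right)} = 52 + y$ ($z{\left(y \right)} = 7 + \left(45 + y\right) = 52 + y$)
$\left(z{\left(96 \right)} - 11003\right) + \frac{1}{26569 + 24263} = \left(\left(52 + 96\right) - 11003\right) + \frac{1}{26569 + 24263} = \left(148 - 11003\right) + \frac{1}{50832} = -10855 + \frac{1}{50832} = - \frac{551781359}{50832}$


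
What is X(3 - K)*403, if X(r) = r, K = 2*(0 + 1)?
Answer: 403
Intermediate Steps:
K = 2 (K = 2*1 = 2)
X(3 - K)*403 = (3 - 1*2)*403 = (3 - 2)*403 = 1*403 = 403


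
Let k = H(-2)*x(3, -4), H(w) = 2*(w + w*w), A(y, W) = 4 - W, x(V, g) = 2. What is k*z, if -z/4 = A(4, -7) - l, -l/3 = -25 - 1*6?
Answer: 2624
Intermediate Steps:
H(w) = 2*w + 2*w² (H(w) = 2*(w + w²) = 2*w + 2*w²)
l = 93 (l = -3*(-25 - 1*6) = -3*(-25 - 6) = -3*(-31) = 93)
z = 328 (z = -4*((4 - 1*(-7)) - 1*93) = -4*((4 + 7) - 93) = -4*(11 - 93) = -4*(-82) = 328)
k = 8 (k = (2*(-2)*(1 - 2))*2 = (2*(-2)*(-1))*2 = 4*2 = 8)
k*z = 8*328 = 2624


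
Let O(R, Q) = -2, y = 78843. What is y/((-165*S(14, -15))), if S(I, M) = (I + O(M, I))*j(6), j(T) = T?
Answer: -26281/3960 ≈ -6.6366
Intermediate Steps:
S(I, M) = -12 + 6*I (S(I, M) = (I - 2)*6 = (-2 + I)*6 = -12 + 6*I)
y/((-165*S(14, -15))) = 78843/((-165*(-12 + 6*14))) = 78843/((-165*(-12 + 84))) = 78843/((-165*72)) = 78843/(-11880) = 78843*(-1/11880) = -26281/3960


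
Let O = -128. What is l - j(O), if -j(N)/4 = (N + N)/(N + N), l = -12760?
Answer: -12756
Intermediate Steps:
j(N) = -4 (j(N) = -4*(N + N)/(N + N) = -4*2*N/(2*N) = -4*2*N*1/(2*N) = -4*1 = -4)
l - j(O) = -12760 - 1*(-4) = -12760 + 4 = -12756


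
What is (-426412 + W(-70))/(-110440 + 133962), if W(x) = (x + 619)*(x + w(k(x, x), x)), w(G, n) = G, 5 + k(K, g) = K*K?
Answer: 2222513/23522 ≈ 94.487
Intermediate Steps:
k(K, g) = -5 + K**2 (k(K, g) = -5 + K*K = -5 + K**2)
W(x) = (619 + x)*(-5 + x + x**2) (W(x) = (x + 619)*(x + (-5 + x**2)) = (619 + x)*(-5 + x + x**2))
(-426412 + W(-70))/(-110440 + 133962) = (-426412 + (-3095 + (-70)**3 + 614*(-70) + 620*(-70)**2))/(-110440 + 133962) = (-426412 + (-3095 - 343000 - 42980 + 620*4900))/23522 = (-426412 + (-3095 - 343000 - 42980 + 3038000))*(1/23522) = (-426412 + 2648925)*(1/23522) = 2222513*(1/23522) = 2222513/23522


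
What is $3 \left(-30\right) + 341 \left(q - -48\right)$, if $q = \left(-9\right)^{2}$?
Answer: $43899$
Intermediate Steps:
$q = 81$
$3 \left(-30\right) + 341 \left(q - -48\right) = 3 \left(-30\right) + 341 \left(81 - -48\right) = -90 + 341 \left(81 + 48\right) = -90 + 341 \cdot 129 = -90 + 43989 = 43899$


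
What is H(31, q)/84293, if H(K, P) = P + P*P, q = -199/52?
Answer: 29253/227928272 ≈ 0.00012834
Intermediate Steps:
q = -199/52 (q = -199*1/52 = -199/52 ≈ -3.8269)
H(K, P) = P + P²
H(31, q)/84293 = -199*(1 - 199/52)/52/84293 = -199/52*(-147/52)*(1/84293) = (29253/2704)*(1/84293) = 29253/227928272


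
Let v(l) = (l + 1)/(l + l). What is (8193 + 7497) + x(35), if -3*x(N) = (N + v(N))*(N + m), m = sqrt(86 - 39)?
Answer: 45827/3 - 1243*sqrt(47)/105 ≈ 15195.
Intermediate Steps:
v(l) = (1 + l)/(2*l) (v(l) = (1 + l)/((2*l)) = (1 + l)*(1/(2*l)) = (1 + l)/(2*l))
m = sqrt(47) ≈ 6.8557
x(N) = -(N + sqrt(47))*(N + (1 + N)/(2*N))/3 (x(N) = -(N + (1 + N)/(2*N))*(N + sqrt(47))/3 = -(N + sqrt(47))*(N + (1 + N)/(2*N))/3)
(8193 + 7497) + x(35) = (8193 + 7497) - 1/6*(35*(1 + 35 + 2*35**2 + 2*35*sqrt(47)) + sqrt(47)*(1 + 35))/35 = 15690 - 1/6*1/35*(35*(1 + 35 + 2*1225 + 70*sqrt(47)) + sqrt(47)*36) = 15690 - 1/6*1/35*(35*(1 + 35 + 2450 + 70*sqrt(47)) + 36*sqrt(47)) = 15690 - 1/6*1/35*(35*(2486 + 70*sqrt(47)) + 36*sqrt(47)) = 15690 - 1/6*1/35*((87010 + 2450*sqrt(47)) + 36*sqrt(47)) = 15690 - 1/6*1/35*(87010 + 2486*sqrt(47)) = 15690 + (-1243/3 - 1243*sqrt(47)/105) = 45827/3 - 1243*sqrt(47)/105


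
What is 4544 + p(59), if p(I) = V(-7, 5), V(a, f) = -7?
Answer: 4537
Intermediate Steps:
p(I) = -7
4544 + p(59) = 4544 - 7 = 4537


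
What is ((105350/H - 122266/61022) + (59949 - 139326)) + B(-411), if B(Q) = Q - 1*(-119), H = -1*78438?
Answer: -95336799251173/1196610909 ≈ -79672.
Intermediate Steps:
H = -78438
B(Q) = 119 + Q (B(Q) = Q + 119 = 119 + Q)
((105350/H - 122266/61022) + (59949 - 139326)) + B(-411) = ((105350/(-78438) - 122266/61022) + (59949 - 139326)) + (119 - 411) = ((105350*(-1/78438) - 122266*1/61022) - 79377) - 292 = ((-52675/39219 - 61133/30511) - 79377) - 292 = (-4004742052/1196610909 - 79377) - 292 = -94987388865745/1196610909 - 292 = -95336799251173/1196610909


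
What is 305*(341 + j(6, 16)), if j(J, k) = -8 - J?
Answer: 99735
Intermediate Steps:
305*(341 + j(6, 16)) = 305*(341 + (-8 - 1*6)) = 305*(341 + (-8 - 6)) = 305*(341 - 14) = 305*327 = 99735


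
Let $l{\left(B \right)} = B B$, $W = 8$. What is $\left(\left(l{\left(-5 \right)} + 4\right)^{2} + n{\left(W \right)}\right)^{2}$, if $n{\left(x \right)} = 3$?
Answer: $712336$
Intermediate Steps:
$l{\left(B \right)} = B^{2}$
$\left(\left(l{\left(-5 \right)} + 4\right)^{2} + n{\left(W \right)}\right)^{2} = \left(\left(\left(-5\right)^{2} + 4\right)^{2} + 3\right)^{2} = \left(\left(25 + 4\right)^{2} + 3\right)^{2} = \left(29^{2} + 3\right)^{2} = \left(841 + 3\right)^{2} = 844^{2} = 712336$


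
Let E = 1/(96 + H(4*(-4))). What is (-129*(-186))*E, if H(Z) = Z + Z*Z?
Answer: 3999/56 ≈ 71.411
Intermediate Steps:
H(Z) = Z + Z²
E = 1/336 (E = 1/(96 + (4*(-4))*(1 + 4*(-4))) = 1/(96 - 16*(1 - 16)) = 1/(96 - 16*(-15)) = 1/(96 + 240) = 1/336 ≈ 0.0029762)
(-129*(-186))*E = -129*(-186)*(1/336) = 23994*(1/336) = 3999/56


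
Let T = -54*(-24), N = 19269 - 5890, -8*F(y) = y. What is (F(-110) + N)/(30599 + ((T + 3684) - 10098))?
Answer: 53571/101924 ≈ 0.52560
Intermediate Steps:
F(y) = -y/8
N = 13379
T = 1296
(F(-110) + N)/(30599 + ((T + 3684) - 10098)) = (-⅛*(-110) + 13379)/(30599 + ((1296 + 3684) - 10098)) = (55/4 + 13379)/(30599 + (4980 - 10098)) = 53571/(4*(30599 - 5118)) = (53571/4)/25481 = (53571/4)*(1/25481) = 53571/101924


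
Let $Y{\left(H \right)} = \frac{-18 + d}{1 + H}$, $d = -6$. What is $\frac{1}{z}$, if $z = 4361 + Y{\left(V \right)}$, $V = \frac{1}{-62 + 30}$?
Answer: $\frac{31}{134423} \approx 0.00023062$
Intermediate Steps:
$V = - \frac{1}{32}$ ($V = \frac{1}{-32} = - \frac{1}{32} \approx -0.03125$)
$Y{\left(H \right)} = - \frac{24}{1 + H}$ ($Y{\left(H \right)} = \frac{-18 - 6}{1 + H} = - \frac{24}{1 + H}$)
$z = \frac{134423}{31}$ ($z = 4361 - \frac{24}{1 - \frac{1}{32}} = 4361 - \frac{24}{\frac{31}{32}} = 4361 - \frac{768}{31} = \frac{134423}{31} \approx 4336.2$)
$\frac{1}{z} = \frac{1}{\frac{134423}{31}} = \frac{31}{134423}$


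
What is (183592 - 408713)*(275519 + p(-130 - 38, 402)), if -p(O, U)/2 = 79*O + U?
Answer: -67819727339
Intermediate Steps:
p(O, U) = -158*O - 2*U (p(O, U) = -2*(79*O + U) = -2*(U + 79*O) = -158*O - 2*U)
(183592 - 408713)*(275519 + p(-130 - 38, 402)) = (183592 - 408713)*(275519 + (-158*(-130 - 38) - 2*402)) = -225121*(275519 + (-158*(-168) - 804)) = -225121*(275519 + (26544 - 804)) = -225121*(275519 + 25740) = -225121*301259 = -67819727339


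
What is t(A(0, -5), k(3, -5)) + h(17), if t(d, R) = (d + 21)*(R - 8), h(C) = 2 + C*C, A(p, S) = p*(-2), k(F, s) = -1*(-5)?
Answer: 228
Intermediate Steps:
k(F, s) = 5
A(p, S) = -2*p
h(C) = 2 + C²
t(d, R) = (-8 + R)*(21 + d) (t(d, R) = (21 + d)*(-8 + R) = (-8 + R)*(21 + d))
t(A(0, -5), k(3, -5)) + h(17) = (-168 - (-16)*0 + 21*5 + 5*(-2*0)) + (2 + 17²) = (-168 - 8*0 + 105 + 5*0) + (2 + 289) = (-168 + 0 + 105 + 0) + 291 = -63 + 291 = 228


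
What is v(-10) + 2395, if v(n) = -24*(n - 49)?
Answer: 3811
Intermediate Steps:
v(n) = 1176 - 24*n (v(n) = -24*(-49 + n) = 1176 - 24*n)
v(-10) + 2395 = (1176 - 24*(-10)) + 2395 = (1176 + 240) + 2395 = 1416 + 2395 = 3811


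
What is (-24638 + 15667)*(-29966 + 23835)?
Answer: 55001201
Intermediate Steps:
(-24638 + 15667)*(-29966 + 23835) = -8971*(-6131) = 55001201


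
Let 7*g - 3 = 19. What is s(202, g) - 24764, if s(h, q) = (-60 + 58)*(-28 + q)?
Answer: -173000/7 ≈ -24714.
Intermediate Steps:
g = 22/7 (g = 3/7 + (⅐)*19 = 3/7 + 19/7 = 22/7 ≈ 3.1429)
s(h, q) = 56 - 2*q (s(h, q) = -2*(-28 + q) = 56 - 2*q)
s(202, g) - 24764 = (56 - 2*22/7) - 24764 = (56 - 44/7) - 24764 = 348/7 - 24764 = -173000/7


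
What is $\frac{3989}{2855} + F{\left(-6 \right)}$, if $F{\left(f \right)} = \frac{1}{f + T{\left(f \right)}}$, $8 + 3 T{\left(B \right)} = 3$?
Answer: $\frac{83182}{65665} \approx 1.2668$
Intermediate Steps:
$T{\left(B \right)} = - \frac{5}{3}$ ($T{\left(B \right)} = - \frac{8}{3} + \frac{1}{3} \cdot 3 = - \frac{8}{3} + 1 = - \frac{5}{3}$)
$F{\left(f \right)} = \frac{1}{- \frac{5}{3} + f}$ ($F{\left(f \right)} = \frac{1}{f - \frac{5}{3}} = \frac{1}{- \frac{5}{3} + f}$)
$\frac{3989}{2855} + F{\left(-6 \right)} = \frac{3989}{2855} + \frac{3}{-5 + 3 \left(-6\right)} = 3989 \cdot \frac{1}{2855} + \frac{3}{-5 - 18} = \frac{3989}{2855} + \frac{3}{-23} = \frac{3989}{2855} + 3 \left(- \frac{1}{23}\right) = \frac{3989}{2855} - \frac{3}{23} = \frac{83182}{65665}$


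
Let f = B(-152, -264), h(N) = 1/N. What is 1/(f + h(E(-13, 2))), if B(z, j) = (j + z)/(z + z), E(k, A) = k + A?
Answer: 209/267 ≈ 0.78277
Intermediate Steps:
E(k, A) = A + k
B(z, j) = (j + z)/(2*z) (B(z, j) = (j + z)/((2*z)) = (j + z)*(1/(2*z)) = (j + z)/(2*z))
f = 26/19 (f = (½)*(-264 - 152)/(-152) = (½)*(-1/152)*(-416) = 26/19 ≈ 1.3684)
1/(f + h(E(-13, 2))) = 1/(26/19 + 1/(2 - 13)) = 1/(26/19 + 1/(-11)) = 1/(26/19 - 1/11) = 1/(267/209) = 209/267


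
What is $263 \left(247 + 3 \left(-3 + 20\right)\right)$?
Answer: $78374$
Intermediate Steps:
$263 \left(247 + 3 \left(-3 + 20\right)\right) = 263 \left(247 + 3 \cdot 17\right) = 263 \left(247 + 51\right) = 263 \cdot 298 = 78374$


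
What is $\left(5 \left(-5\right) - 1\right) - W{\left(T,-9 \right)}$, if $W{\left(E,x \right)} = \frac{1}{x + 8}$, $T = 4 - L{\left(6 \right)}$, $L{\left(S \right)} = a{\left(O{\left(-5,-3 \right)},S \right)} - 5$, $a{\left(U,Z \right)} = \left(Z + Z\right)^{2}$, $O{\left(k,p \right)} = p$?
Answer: $-25$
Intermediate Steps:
$a{\left(U,Z \right)} = 4 Z^{2}$ ($a{\left(U,Z \right)} = \left(2 Z\right)^{2} = 4 Z^{2}$)
$L{\left(S \right)} = -5 + 4 S^{2}$ ($L{\left(S \right)} = 4 S^{2} - 5 = -5 + 4 S^{2}$)
$T = -135$ ($T = 4 - \left(-5 + 4 \cdot 6^{2}\right) = 4 - \left(-5 + 4 \cdot 36\right) = 4 - \left(-5 + 144\right) = 4 - 139 = -135$)
$W{\left(E,x \right)} = \frac{1}{8 + x}$
$\left(5 \left(-5\right) - 1\right) - W{\left(T,-9 \right)} = \left(5 \left(-5\right) - 1\right) - \frac{1}{8 - 9} = \left(-25 - 1\right) - \frac{1}{-1} = -26 - -1 = -26 + 1 = -25$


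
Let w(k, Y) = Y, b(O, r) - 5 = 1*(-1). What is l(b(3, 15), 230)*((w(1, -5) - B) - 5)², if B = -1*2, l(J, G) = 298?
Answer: 19072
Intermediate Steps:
b(O, r) = 4 (b(O, r) = 5 + 1*(-1) = 5 - 1 = 4)
B = -2
l(b(3, 15), 230)*((w(1, -5) - B) - 5)² = 298*((-5 - 1*(-2)) - 5)² = 298*((-5 + 2) - 5)² = 298*(-3 - 5)² = 298*(-8)² = 298*64 = 19072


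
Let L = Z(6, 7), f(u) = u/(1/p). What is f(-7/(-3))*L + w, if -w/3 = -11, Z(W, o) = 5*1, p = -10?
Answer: -251/3 ≈ -83.667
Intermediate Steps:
Z(W, o) = 5
f(u) = -10*u (f(u) = u/(1/(-10)) = u/(-1/10) = u*(-10) = -10*u)
w = 33 (w = -3*(-11) = 33)
L = 5
f(-7/(-3))*L + w = -(-70)/(-3)*5 + 33 = -(-70)*(-1)/3*5 + 33 = -10*7/3*5 + 33 = -70/3*5 + 33 = -350/3 + 33 = -251/3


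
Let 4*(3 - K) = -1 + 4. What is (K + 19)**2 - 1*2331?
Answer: -30071/16 ≈ -1879.4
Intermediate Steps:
K = 9/4 (K = 3 - (-1 + 4)/4 = 3 - 1/4*3 = 3 - 3/4 = 9/4 ≈ 2.2500)
(K + 19)**2 - 1*2331 = (9/4 + 19)**2 - 1*2331 = (85/4)**2 - 2331 = 7225/16 - 2331 = -30071/16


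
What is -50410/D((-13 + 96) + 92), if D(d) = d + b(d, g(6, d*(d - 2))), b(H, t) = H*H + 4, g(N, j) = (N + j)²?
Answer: -25205/15402 ≈ -1.6365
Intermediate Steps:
b(H, t) = 4 + H² (b(H, t) = H² + 4 = 4 + H²)
D(d) = 4 + d + d² (D(d) = d + (4 + d²) = 4 + d + d²)
-50410/D((-13 + 96) + 92) = -50410/(4 + ((-13 + 96) + 92) + ((-13 + 96) + 92)²) = -50410/(4 + (83 + 92) + (83 + 92)²) = -50410/(4 + 175 + 175²) = -50410/(4 + 175 + 30625) = -50410/30804 = -50410*1/30804 = -25205/15402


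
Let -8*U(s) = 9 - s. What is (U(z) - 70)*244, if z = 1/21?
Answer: -364414/21 ≈ -17353.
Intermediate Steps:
z = 1/21 ≈ 0.047619
U(s) = -9/8 + s/8 (U(s) = -(9 - s)/8 = -9/8 + s/8)
(U(z) - 70)*244 = ((-9/8 + (1/8)*(1/21)) - 70)*244 = ((-9/8 + 1/168) - 70)*244 = (-47/42 - 70)*244 = -2987/42*244 = -364414/21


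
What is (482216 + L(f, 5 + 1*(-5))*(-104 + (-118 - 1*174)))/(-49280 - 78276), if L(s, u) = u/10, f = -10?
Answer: -120554/31889 ≈ -3.7804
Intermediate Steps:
L(s, u) = u/10 (L(s, u) = u*(⅒) = u/10)
(482216 + L(f, 5 + 1*(-5))*(-104 + (-118 - 1*174)))/(-49280 - 78276) = (482216 + ((5 + 1*(-5))/10)*(-104 + (-118 - 1*174)))/(-49280 - 78276) = (482216 + ((5 - 5)/10)*(-104 + (-118 - 174)))/(-127556) = (482216 + ((⅒)*0)*(-104 - 292))*(-1/127556) = (482216 + 0*(-396))*(-1/127556) = (482216 + 0)*(-1/127556) = 482216*(-1/127556) = -120554/31889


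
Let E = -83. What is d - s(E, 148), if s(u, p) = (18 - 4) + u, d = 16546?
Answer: 16615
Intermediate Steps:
s(u, p) = 14 + u
d - s(E, 148) = 16546 - (14 - 83) = 16546 - 1*(-69) = 16546 + 69 = 16615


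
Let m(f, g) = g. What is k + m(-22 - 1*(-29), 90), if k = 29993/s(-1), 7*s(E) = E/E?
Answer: 210041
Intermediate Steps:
s(E) = ⅐ (s(E) = (E/E)/7 = (⅐)*1 = ⅐)
k = 209951 (k = 29993/(⅐) = 29993*7 = 209951)
k + m(-22 - 1*(-29), 90) = 209951 + 90 = 210041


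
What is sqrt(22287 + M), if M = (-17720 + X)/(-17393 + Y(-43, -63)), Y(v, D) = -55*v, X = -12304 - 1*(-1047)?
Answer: 3*sqrt(2862889)/34 ≈ 149.29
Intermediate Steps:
X = -11257 (X = -12304 + 1047 = -11257)
M = 2229/1156 (M = (-17720 - 11257)/(-17393 - 55*(-43)) = -28977/(-17393 + 2365) = -28977/(-15028) = -28977*(-1/15028) = 2229/1156 ≈ 1.9282)
sqrt(22287 + M) = sqrt(22287 + 2229/1156) = sqrt(25766001/1156) = 3*sqrt(2862889)/34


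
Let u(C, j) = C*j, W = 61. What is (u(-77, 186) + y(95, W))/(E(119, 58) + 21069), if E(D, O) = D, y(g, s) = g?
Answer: -14227/21188 ≈ -0.67146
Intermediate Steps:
(u(-77, 186) + y(95, W))/(E(119, 58) + 21069) = (-77*186 + 95)/(119 + 21069) = (-14322 + 95)/21188 = -14227*1/21188 = -14227/21188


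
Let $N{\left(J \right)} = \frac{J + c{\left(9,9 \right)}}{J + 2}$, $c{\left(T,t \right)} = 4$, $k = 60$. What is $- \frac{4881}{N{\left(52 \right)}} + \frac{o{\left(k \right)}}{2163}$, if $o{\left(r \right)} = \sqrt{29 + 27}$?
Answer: $- \frac{131787}{28} + \frac{2 \sqrt{14}}{2163} \approx -4706.7$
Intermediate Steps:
$o{\left(r \right)} = 2 \sqrt{14}$ ($o{\left(r \right)} = \sqrt{56} = 2 \sqrt{14}$)
$N{\left(J \right)} = \frac{4 + J}{2 + J}$ ($N{\left(J \right)} = \frac{J + 4}{J + 2} = \frac{4 + J}{2 + J}$)
$- \frac{4881}{N{\left(52 \right)}} + \frac{o{\left(k \right)}}{2163} = - \frac{4881}{\frac{1}{2 + 52} \left(4 + 52\right)} + \frac{2 \sqrt{14}}{2163} = - \frac{4881}{\frac{1}{54} \cdot 56} + 2 \sqrt{14} \cdot \frac{1}{2163} = - \frac{4881}{\frac{1}{54} \cdot 56} + \frac{2 \sqrt{14}}{2163} = - \frac{4881}{\frac{28}{27}} + \frac{2 \sqrt{14}}{2163} = \left(-4881\right) \frac{27}{28} + \frac{2 \sqrt{14}}{2163} = - \frac{131787}{28} + \frac{2 \sqrt{14}}{2163}$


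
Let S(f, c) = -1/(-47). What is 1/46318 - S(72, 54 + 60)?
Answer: -46271/2176946 ≈ -0.021255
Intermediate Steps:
S(f, c) = 1/47 (S(f, c) = -1*(-1/47) = 1/47)
1/46318 - S(72, 54 + 60) = 1/46318 - 1*1/47 = 1/46318 - 1/47 = -46271/2176946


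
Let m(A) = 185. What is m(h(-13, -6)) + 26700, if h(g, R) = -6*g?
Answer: 26885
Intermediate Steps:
m(h(-13, -6)) + 26700 = 185 + 26700 = 26885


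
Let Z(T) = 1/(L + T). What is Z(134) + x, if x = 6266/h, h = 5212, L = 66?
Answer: 314603/260600 ≈ 1.2072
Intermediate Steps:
x = 3133/2606 (x = 6266/5212 = 6266*(1/5212) = 3133/2606 ≈ 1.2022)
Z(T) = 1/(66 + T)
Z(134) + x = 1/(66 + 134) + 3133/2606 = 1/200 + 3133/2606 = 314603/260600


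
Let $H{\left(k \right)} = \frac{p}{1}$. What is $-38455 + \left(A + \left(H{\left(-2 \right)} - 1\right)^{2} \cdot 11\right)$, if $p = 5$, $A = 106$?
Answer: $-38173$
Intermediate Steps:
$H{\left(k \right)} = 5$ ($H{\left(k \right)} = \frac{5}{1} = 5 \cdot 1 = 5$)
$-38455 + \left(A + \left(H{\left(-2 \right)} - 1\right)^{2} \cdot 11\right) = -38455 + \left(106 + \left(5 - 1\right)^{2} \cdot 11\right) = -38455 + \left(106 + 4^{2} \cdot 11\right) = -38455 + \left(106 + 16 \cdot 11\right) = -38455 + \left(106 + 176\right) = -38455 + 282 = -38173$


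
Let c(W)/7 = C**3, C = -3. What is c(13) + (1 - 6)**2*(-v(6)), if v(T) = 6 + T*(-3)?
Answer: 111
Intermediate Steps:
v(T) = 6 - 3*T
c(W) = -189 (c(W) = 7*(-3)**3 = 7*(-27) = -189)
c(13) + (1 - 6)**2*(-v(6)) = -189 + (1 - 6)**2*(-(6 - 3*6)) = -189 + (-5)**2*(-(6 - 18)) = -189 + 25*(-1*(-12)) = -189 + 25*12 = -189 + 300 = 111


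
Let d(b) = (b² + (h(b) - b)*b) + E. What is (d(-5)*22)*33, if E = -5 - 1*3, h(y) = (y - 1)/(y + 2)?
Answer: -13068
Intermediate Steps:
h(y) = (-1 + y)/(2 + y)
E = -8 (E = -5 - 3 = -8)
d(b) = -8 + b² + b*(-b + (-1 + b)/(2 + b)) (d(b) = (b² + ((-1 + b)/(2 + b) - b)*b) - 8 = (b² + (-b + (-1 + b)/(2 + b))*b) - 8 = (b² + b*(-b + (-1 + b)/(2 + b))) - 8 = -8 + b² + b*(-b + (-1 + b)/(2 + b)))
(d(-5)*22)*33 = (((-16 + (-5)² - 9*(-5))/(2 - 5))*22)*33 = (((-16 + 25 + 45)/(-3))*22)*33 = (-⅓*54*22)*33 = -18*22*33 = -396*33 = -13068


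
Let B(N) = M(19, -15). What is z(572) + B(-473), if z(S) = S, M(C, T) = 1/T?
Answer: 8579/15 ≈ 571.93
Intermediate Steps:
B(N) = -1/15 (B(N) = 1/(-15) = -1/15)
z(572) + B(-473) = 572 - 1/15 = 8579/15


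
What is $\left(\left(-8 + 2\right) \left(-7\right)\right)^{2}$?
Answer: $1764$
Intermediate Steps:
$\left(\left(-8 + 2\right) \left(-7\right)\right)^{2} = \left(\left(-6\right) \left(-7\right)\right)^{2} = 42^{2} = 1764$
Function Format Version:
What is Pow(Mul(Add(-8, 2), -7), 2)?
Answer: 1764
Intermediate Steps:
Pow(Mul(Add(-8, 2), -7), 2) = Pow(Mul(-6, -7), 2) = Pow(42, 2) = 1764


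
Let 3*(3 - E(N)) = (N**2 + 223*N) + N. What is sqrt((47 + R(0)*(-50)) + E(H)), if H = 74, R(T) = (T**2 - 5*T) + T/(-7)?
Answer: I*sqrt(65706)/3 ≈ 85.444*I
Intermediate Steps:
R(T) = T**2 - 36*T/7 (R(T) = (T**2 - 5*T) + T*(-1/7) = (T**2 - 5*T) - T/7 = T**2 - 36*T/7)
E(N) = 3 - 224*N/3 - N**2/3 (E(N) = 3 - ((N**2 + 223*N) + N)/3 = 3 - (N**2 + 224*N)/3 = 3 + (-224*N/3 - N**2/3) = 3 - 224*N/3 - N**2/3)
sqrt((47 + R(0)*(-50)) + E(H)) = sqrt((47 + ((1/7)*0*(-36 + 7*0))*(-50)) + (3 - 224/3*74 - 1/3*74**2)) = sqrt((47 + ((1/7)*0*(-36 + 0))*(-50)) + (3 - 16576/3 - 1/3*5476)) = sqrt((47 + ((1/7)*0*(-36))*(-50)) + (3 - 16576/3 - 5476/3)) = sqrt((47 + 0*(-50)) - 22043/3) = sqrt((47 + 0) - 22043/3) = sqrt(47 - 22043/3) = sqrt(-21902/3) = I*sqrt(65706)/3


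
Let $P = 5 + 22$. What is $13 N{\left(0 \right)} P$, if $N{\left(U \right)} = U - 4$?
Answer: $-1404$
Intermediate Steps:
$N{\left(U \right)} = -4 + U$
$P = 27$
$13 N{\left(0 \right)} P = 13 \left(-4 + 0\right) 27 = 13 \left(-4\right) 27 = \left(-52\right) 27 = -1404$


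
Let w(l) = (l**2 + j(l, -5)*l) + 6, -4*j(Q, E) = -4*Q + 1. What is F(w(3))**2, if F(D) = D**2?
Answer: 74805201/256 ≈ 2.9221e+5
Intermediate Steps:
j(Q, E) = -1/4 + Q (j(Q, E) = -(-4*Q + 1)/4 = -(1 - 4*Q)/4 = -1/4 + Q)
w(l) = 6 + l**2 + l*(-1/4 + l) (w(l) = (l**2 + (-1/4 + l)*l) + 6 = (l**2 + l*(-1/4 + l)) + 6 = 6 + l**2 + l*(-1/4 + l))
F(w(3))**2 = ((6 + 2*3**2 - 1/4*3)**2)**2 = ((6 + 2*9 - 3/4)**2)**2 = ((6 + 18 - 3/4)**2)**2 = ((93/4)**2)**2 = (8649/16)**2 = 74805201/256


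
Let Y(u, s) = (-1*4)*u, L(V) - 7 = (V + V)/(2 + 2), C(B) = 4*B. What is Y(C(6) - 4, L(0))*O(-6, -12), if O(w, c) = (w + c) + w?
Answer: 1920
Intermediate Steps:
O(w, c) = c + 2*w (O(w, c) = (c + w) + w = c + 2*w)
L(V) = 7 + V/2 (L(V) = 7 + (V + V)/(2 + 2) = 7 + (2*V)/4 = 7 + (2*V)*(¼) = 7 + V/2)
Y(u, s) = -4*u
Y(C(6) - 4, L(0))*O(-6, -12) = (-4*(4*6 - 4))*(-12 + 2*(-6)) = (-4*(24 - 4))*(-12 - 12) = -4*20*(-24) = -80*(-24) = 1920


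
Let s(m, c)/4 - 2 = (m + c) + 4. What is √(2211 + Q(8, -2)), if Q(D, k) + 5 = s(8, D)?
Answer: √2294 ≈ 47.896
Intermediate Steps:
s(m, c) = 24 + 4*c + 4*m (s(m, c) = 8 + 4*((m + c) + 4) = 8 + 4*((c + m) + 4) = 8 + 4*(4 + c + m) = 8 + (16 + 4*c + 4*m) = 24 + 4*c + 4*m)
Q(D, k) = 51 + 4*D (Q(D, k) = -5 + (24 + 4*D + 4*8) = -5 + (24 + 4*D + 32) = -5 + (56 + 4*D) = 51 + 4*D)
√(2211 + Q(8, -2)) = √(2211 + (51 + 4*8)) = √(2211 + (51 + 32)) = √(2211 + 83) = √2294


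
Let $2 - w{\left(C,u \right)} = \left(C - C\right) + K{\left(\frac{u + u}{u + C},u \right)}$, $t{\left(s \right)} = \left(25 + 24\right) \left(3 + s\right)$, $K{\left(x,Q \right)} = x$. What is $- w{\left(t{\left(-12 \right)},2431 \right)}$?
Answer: $\frac{441}{995} \approx 0.44322$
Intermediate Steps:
$t{\left(s \right)} = 147 + 49 s$ ($t{\left(s \right)} = 49 \left(3 + s\right) = 147 + 49 s$)
$w{\left(C,u \right)} = 2 - \frac{2 u}{C + u}$ ($w{\left(C,u \right)} = 2 - \left(\left(C - C\right) + \frac{u + u}{u + C}\right) = 2 - \left(0 + \frac{2 u}{C + u}\right) = 2 - \frac{2 u}{C + u}$)
$- w{\left(t{\left(-12 \right)},2431 \right)} = - \frac{2 \left(147 + 49 \left(-12\right)\right)}{\left(147 + 49 \left(-12\right)\right) + 2431} = - \frac{2 \left(147 - 588\right)}{\left(147 - 588\right) + 2431} = - \frac{2 \left(-441\right)}{-441 + 2431} = - \frac{2 \left(-441\right)}{1990} = \left(-1\right) \left(- \frac{441}{995}\right) = \frac{441}{995}$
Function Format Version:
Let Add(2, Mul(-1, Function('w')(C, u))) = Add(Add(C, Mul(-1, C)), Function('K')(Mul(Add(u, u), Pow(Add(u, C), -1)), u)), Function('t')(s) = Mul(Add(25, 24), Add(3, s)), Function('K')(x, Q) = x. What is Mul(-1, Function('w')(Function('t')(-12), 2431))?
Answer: Rational(441, 995) ≈ 0.44322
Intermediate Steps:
Function('t')(s) = Add(147, Mul(49, s)) (Function('t')(s) = Mul(49, Add(3, s)) = Add(147, Mul(49, s)))
Function('w')(C, u) = Add(2, Mul(-2, u, Pow(Add(C, u), -1))) (Function('w')(C, u) = Add(2, Mul(-1, Add(Add(C, Mul(-1, C)), Mul(Add(u, u), Pow(Add(u, C), -1))))) = Add(2, Mul(-1, Add(0, Mul(Mul(2, u), Pow(Add(C, u), -1))))) = Add(2, Mul(-1, Add(0, Mul(2, u, Pow(Add(C, u), -1))))) = Add(2, Mul(-1, Mul(2, u, Pow(Add(C, u), -1)))) = Add(2, Mul(-2, u, Pow(Add(C, u), -1))))
Mul(-1, Function('w')(Function('t')(-12), 2431)) = Mul(-1, Mul(2, Add(147, Mul(49, -12)), Pow(Add(Add(147, Mul(49, -12)), 2431), -1))) = Mul(-1, Mul(2, Add(147, -588), Pow(Add(Add(147, -588), 2431), -1))) = Mul(-1, Mul(2, -441, Pow(Add(-441, 2431), -1))) = Mul(-1, Mul(2, -441, Pow(1990, -1))) = Mul(-1, Mul(2, -441, Rational(1, 1990))) = Mul(-1, Rational(-441, 995)) = Rational(441, 995)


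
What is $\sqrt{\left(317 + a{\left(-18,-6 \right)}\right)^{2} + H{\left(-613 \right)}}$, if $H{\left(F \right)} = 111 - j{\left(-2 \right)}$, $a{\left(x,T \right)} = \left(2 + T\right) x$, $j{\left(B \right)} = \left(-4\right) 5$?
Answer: $6 \sqrt{4207} \approx 389.17$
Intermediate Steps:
$j{\left(B \right)} = -20$
$a{\left(x,T \right)} = x \left(2 + T\right)$
$H{\left(F \right)} = 131$ ($H{\left(F \right)} = 111 - -20 = 111 + 20 = 131$)
$\sqrt{\left(317 + a{\left(-18,-6 \right)}\right)^{2} + H{\left(-613 \right)}} = \sqrt{\left(317 - 18 \left(2 - 6\right)\right)^{2} + 131} = \sqrt{\left(317 - -72\right)^{2} + 131} = \sqrt{\left(317 + 72\right)^{2} + 131} = \sqrt{389^{2} + 131} = \sqrt{151321 + 131} = \sqrt{151452} = 6 \sqrt{4207}$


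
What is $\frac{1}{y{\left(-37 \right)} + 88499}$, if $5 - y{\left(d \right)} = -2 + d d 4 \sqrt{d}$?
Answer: $\frac{44253}{4471407674} + \frac{1369 i \sqrt{37}}{2235703837} \approx 9.8969 \cdot 10^{-6} + 3.7247 \cdot 10^{-6} i$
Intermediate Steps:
$y{\left(d \right)} = 7 - 4 d^{\frac{5}{2}}$ ($y{\left(d \right)} = 5 - \left(-2 + d d 4 \sqrt{d}\right) = 5 - \left(-2 + d 4 d \sqrt{d}\right) = 5 - \left(-2 + d 4 d^{\frac{3}{2}}\right) = 5 - \left(-2 + 4 d^{\frac{5}{2}}\right) = 7 - 4 d^{\frac{5}{2}}$)
$\frac{1}{y{\left(-37 \right)} + 88499} = \frac{1}{\left(7 - 4 \left(-37\right)^{\frac{5}{2}}\right) + 88499} = \frac{1}{\left(7 - 4 \cdot 1369 i \sqrt{37}\right) + 88499} = \frac{1}{\left(7 - 5476 i \sqrt{37}\right) + 88499} = \frac{1}{88506 - 5476 i \sqrt{37}}$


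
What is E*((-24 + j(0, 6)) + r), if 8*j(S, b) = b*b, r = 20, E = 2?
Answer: 1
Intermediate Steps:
j(S, b) = b**2/8 (j(S, b) = (b*b)/8 = b**2/8)
E*((-24 + j(0, 6)) + r) = 2*((-24 + (1/8)*6**2) + 20) = 2*((-24 + (1/8)*36) + 20) = 2*((-24 + 9/2) + 20) = 2*(-39/2 + 20) = 2*(1/2) = 1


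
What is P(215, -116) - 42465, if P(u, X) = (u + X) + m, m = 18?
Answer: -42348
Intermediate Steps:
P(u, X) = 18 + X + u (P(u, X) = (u + X) + 18 = (X + u) + 18 = 18 + X + u)
P(215, -116) - 42465 = (18 - 116 + 215) - 42465 = 117 - 42465 = -42348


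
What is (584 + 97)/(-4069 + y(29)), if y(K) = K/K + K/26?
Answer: -17706/105739 ≈ -0.16745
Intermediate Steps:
y(K) = 1 + K/26 (y(K) = 1 + K*(1/26) = 1 + K/26)
(584 + 97)/(-4069 + y(29)) = (584 + 97)/(-4069 + (1 + (1/26)*29)) = 681/(-4069 + (1 + 29/26)) = 681/(-4069 + 55/26) = 681/(-105739/26) = 681*(-26/105739) = -17706/105739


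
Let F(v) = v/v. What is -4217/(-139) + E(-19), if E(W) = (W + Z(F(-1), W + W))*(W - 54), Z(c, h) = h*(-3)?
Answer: -959748/139 ≈ -6904.7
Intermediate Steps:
F(v) = 1
Z(c, h) = -3*h
E(W) = -5*W*(-54 + W) (E(W) = (W - 3*(W + W))*(W - 54) = (W - 6*W)*(-54 + W) = (-5*W)*(-54 + W) = -5*W*(-54 + W))
-4217/(-139) + E(-19) = -4217/(-139) + 5*(-19)*(54 - 1*(-19)) = -4217*(-1/139) + 5*(-19)*(54 + 19) = 4217/139 + 5*(-19)*73 = 4217/139 - 6935 = -959748/139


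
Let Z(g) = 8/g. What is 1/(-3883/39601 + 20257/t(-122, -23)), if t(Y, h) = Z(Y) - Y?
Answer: 294552238/48905163123 ≈ 0.0060229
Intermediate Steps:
t(Y, h) = -Y + 8/Y (t(Y, h) = 8/Y - Y = -Y + 8/Y)
1/(-3883/39601 + 20257/t(-122, -23)) = 1/(-3883/39601 + 20257/(-1*(-122) + 8/(-122))) = 1/(-3883*1/39601 + 20257/(122 + 8*(-1/122))) = 1/(-3883/39601 + 20257/(122 - 4/61)) = 1/(-3883/39601 + 20257/(7438/61)) = 1/(-3883/39601 + 20257*(61/7438)) = 1/(-3883/39601 + 1235677/7438) = 1/(48905163123/294552238) = 294552238/48905163123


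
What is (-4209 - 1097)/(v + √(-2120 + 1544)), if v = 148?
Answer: -98161/2810 + 7959*I/1405 ≈ -34.933 + 5.6648*I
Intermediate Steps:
(-4209 - 1097)/(v + √(-2120 + 1544)) = (-4209 - 1097)/(148 + √(-2120 + 1544)) = -5306/(148 + √(-576)) = -5306*(148 - 24*I)/22480 = -2653*(148 - 24*I)/11240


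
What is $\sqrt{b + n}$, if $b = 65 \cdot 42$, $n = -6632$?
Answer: $i \sqrt{3902} \approx 62.466 i$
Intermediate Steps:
$b = 2730$
$\sqrt{b + n} = \sqrt{2730 - 6632} = \sqrt{-3902} = i \sqrt{3902}$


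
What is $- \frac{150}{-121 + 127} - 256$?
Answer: $-281$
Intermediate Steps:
$- \frac{150}{-121 + 127} - 256 = - \frac{150}{6} - 256 = \left(-150\right) \frac{1}{6} - 256 = -25 - 256 = -281$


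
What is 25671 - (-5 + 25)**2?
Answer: 25271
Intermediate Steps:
25671 - (-5 + 25)**2 = 25671 - 1*20**2 = 25671 - 1*400 = 25671 - 400 = 25271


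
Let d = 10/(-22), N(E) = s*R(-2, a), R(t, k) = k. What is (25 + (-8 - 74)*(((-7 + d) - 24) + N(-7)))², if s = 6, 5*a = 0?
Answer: 820650609/121 ≈ 6.7822e+6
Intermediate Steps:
a = 0 (a = (⅕)*0 = 0)
N(E) = 0 (N(E) = 6*0 = 0)
d = -5/11 (d = 10*(-1/22) = -5/11 ≈ -0.45455)
(25 + (-8 - 74)*(((-7 + d) - 24) + N(-7)))² = (25 + (-8 - 74)*(((-7 - 5/11) - 24) + 0))² = (25 - 82*((-82/11 - 24) + 0))² = (25 - 82*(-346/11 + 0))² = (25 - 82*(-346/11))² = (25 + 28372/11)² = (28647/11)² = 820650609/121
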